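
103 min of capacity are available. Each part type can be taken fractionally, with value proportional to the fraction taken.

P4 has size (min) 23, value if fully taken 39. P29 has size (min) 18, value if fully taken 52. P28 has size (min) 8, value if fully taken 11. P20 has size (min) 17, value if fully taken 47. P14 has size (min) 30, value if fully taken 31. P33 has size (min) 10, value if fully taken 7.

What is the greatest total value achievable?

Best value per unit of size first: P29 52/18≈2.89, P20 47/17≈2.76, P4 39/23≈1.7, P28 11/8≈1.38, P14 31/30≈1.03, P33 7/10≈0.7.
All 18 min of P29 fit (value 52) → 85 remain.
Take all of P20 (17 min, value 47) → 68 min left.
All 23 min of P4 fit (value 39) → 45 remain.
Take all of P28 (8 min, value 11) → 37 min left.
P14: take in full, 30 min for value 31 → 7 left.
7 min left: a 7/10 share of P33 gives 7×7/10 = 4.9.
Total value = 184.9.

184.9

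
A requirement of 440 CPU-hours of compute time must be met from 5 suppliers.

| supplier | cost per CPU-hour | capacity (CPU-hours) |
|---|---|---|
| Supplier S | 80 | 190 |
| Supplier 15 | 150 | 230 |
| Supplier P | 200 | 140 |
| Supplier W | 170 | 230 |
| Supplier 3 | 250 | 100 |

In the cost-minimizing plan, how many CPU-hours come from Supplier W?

20

Cheapest first:
Supplier S at 80: take all 190 CPU-hours ; 250 still needed.
Take 230 from Supplier 15 at 150 ; need 20 more.
Take 20 from Supplier W at 170 to finish.
Supplier P, Supplier 3: unused.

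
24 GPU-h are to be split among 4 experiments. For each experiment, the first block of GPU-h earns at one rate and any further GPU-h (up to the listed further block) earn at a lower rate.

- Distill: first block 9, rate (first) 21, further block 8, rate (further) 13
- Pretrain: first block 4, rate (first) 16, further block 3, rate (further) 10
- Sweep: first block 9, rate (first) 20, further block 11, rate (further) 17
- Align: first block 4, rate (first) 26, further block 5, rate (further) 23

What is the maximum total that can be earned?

Rank every tier by rate: Align/first 26 > Align/second 23 > Distill/first 21 > Sweep/first 20 > Sweep/second 17 > Pretrain/first 16 > Distill/second 13 > Pretrain/second 10.
Fill Align first block (4 at 26) ; 20 left.
Align second at 23: fill all 5 ; 15 left.
Distill/first (21): +9 ; 6 left.
Sweep/first: +6 of 9 at 20; pool empty.
Total = 26×4 + 23×5 + 21×9 + 20×6 = 528.

528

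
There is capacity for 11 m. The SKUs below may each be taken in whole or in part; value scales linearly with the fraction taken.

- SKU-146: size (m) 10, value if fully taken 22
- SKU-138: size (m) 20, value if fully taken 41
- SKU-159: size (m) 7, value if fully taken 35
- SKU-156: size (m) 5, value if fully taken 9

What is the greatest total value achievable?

Best value per unit of size first: SKU-159 35/7≈5, SKU-146 22/10≈2.2, SKU-138 41/20≈2.05, SKU-156 9/5≈1.8.
Take all of SKU-159 (7 m, value 35) ; 4 m left.
4 m left: a 4/10 share of SKU-146 gives 22×4/10 = 8.8.
Total value = 43.8.

43.8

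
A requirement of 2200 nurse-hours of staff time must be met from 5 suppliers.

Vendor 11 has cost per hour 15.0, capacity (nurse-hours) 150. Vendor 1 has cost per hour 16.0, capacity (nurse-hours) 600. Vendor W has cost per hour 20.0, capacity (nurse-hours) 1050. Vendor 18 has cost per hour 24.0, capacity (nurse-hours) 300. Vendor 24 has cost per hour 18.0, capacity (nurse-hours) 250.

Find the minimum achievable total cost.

Fill from the cheapest supplier first.
Vendor 11 (15.0): use full 150 → 2050 nurse-hours to go.
Vendor 1 at 16.0: take all 600 nurse-hours → 1450 still needed.
Vendor 24 (18.0): use full 250 → 1200 nurse-hours to go.
Take 1050 from Vendor W at 20.0 → need 150 more.
Take 150 from Vendor 18 at 24.0 to finish.
Cost = 150×15.0 + 600×16.0 + 250×18.0 + 1050×20.0 + 150×24.0 = 40950.

40950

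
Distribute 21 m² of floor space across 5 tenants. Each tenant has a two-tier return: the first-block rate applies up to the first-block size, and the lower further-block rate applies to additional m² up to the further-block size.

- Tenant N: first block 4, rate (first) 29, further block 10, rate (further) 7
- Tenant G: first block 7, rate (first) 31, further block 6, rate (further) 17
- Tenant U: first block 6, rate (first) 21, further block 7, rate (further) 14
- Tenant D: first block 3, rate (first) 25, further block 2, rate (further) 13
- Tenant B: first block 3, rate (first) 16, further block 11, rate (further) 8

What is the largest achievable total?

Treat each block as its own option and order by rate: Tenant G/tier1 31 > Tenant N/tier1 29 > Tenant D/tier1 25 > Tenant U/tier1 21 > Tenant G/tier2 17 > Tenant B/tier1 16 > Tenant U/tier2 14 > Tenant D/tier2 13 > Tenant B/tier2 8 > Tenant N/tier2 7.
Tenant G/tier1 (31): +7 ; 14 left.
Tenant N/tier1 (29): +4 ; 10 left.
Fill Tenant D tier1 block (3 at 25) ; 7 left.
Fill Tenant U tier1 block (6 at 21) ; 1 left.
Tenant G tier2 at 17: only 1 left, fill 1.
Total = 31×7 + 29×4 + 25×3 + 21×6 + 17×1 = 551.

551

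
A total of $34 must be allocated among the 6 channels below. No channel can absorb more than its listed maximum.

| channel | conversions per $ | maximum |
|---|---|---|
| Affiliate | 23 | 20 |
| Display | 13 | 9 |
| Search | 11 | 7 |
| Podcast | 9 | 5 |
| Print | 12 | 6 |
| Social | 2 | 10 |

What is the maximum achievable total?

Rank by conversions per $: Affiliate 23 > Display 13 > Print 12 > Search 11 > Podcast 9 > Social 2.
Give Affiliate 20 to hit its cap of 20 → 14 left.
Display: +9 to 9 (cap) → 5 left.
Print has room for 6 but only 5 remain, so it gets 5.
Total = 23×20 + 13×9 + 12×5 = 637.

637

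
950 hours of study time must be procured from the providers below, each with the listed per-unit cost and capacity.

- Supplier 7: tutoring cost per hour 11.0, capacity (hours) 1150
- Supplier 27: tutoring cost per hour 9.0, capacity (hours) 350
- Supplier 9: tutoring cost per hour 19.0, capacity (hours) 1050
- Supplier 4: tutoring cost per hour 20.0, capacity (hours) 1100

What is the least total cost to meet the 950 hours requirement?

9750

Fill from the cheapest provider first.
Take 350 from Supplier 27 at 9.0 → need 600 more.
Supplier 7 (11.0): take the remaining 600 → done.
Supplier 9, Supplier 4: unused.
Cost = 350×9.0 + 600×11.0 = 9750.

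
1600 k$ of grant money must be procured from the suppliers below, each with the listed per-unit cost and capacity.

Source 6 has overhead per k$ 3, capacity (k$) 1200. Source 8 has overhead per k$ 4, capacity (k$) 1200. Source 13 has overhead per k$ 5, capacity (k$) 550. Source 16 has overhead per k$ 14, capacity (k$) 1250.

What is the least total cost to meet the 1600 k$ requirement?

5200

Fill from the cheapest supplier first.
Source 6 (3): use full 1200 ; 400 k$ to go.
Take 400 from Source 8 at 4 to finish.
Source 13, Source 16: unused.
Cost = 1200×3 + 400×4 = 5200.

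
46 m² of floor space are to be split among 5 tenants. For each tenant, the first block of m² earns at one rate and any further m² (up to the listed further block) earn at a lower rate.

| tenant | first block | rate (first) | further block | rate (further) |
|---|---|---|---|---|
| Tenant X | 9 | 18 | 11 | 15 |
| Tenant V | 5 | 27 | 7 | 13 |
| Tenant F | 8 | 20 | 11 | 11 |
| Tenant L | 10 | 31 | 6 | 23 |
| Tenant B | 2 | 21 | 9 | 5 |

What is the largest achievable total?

1037

Rank every tier by rate: Tenant L/first 31 > Tenant V/first 27 > Tenant L/second 23 > Tenant B/first 21 > Tenant F/first 20 > Tenant X/first 18 > Tenant X/second 15 > Tenant V/second 13 > Tenant F/second 11 > Tenant B/second 5.
Tenant L first at 31: fill all 10 — 36 left.
Tenant V/first (27): +5 — 31 left.
Tenant L second at 23: fill all 6 — 25 left.
Tenant B/first (21): +2 — 23 left.
Tenant F/first (20): +8 — 15 left.
Fill Tenant X first block (9 at 18) — 6 left.
Tenant X second at 15: only 6 left, fill 6.
Total = 31×10 + 27×5 + 23×6 + 21×2 + 20×8 + 18×9 + 15×6 = 1037.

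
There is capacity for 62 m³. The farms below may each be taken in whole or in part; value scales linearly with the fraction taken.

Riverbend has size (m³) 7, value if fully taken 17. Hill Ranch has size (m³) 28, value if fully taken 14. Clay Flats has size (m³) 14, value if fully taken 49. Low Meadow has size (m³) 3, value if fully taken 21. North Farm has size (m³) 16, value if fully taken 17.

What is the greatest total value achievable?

Rank by value-to-size ratio: Low Meadow 21/3≈7, Clay Flats 49/14≈3.5, Riverbend 17/7≈2.43, North Farm 17/16≈1.06, Hill Ranch 14/28≈0.5.
Take all of Low Meadow (3 m³, value 21) → 59 m³ left.
Take all of Clay Flats (14 m³, value 49) → 45 m³ left.
All 7 m³ of Riverbend fit (value 17) → 38 remain.
All 16 m³ of North Farm fit (value 17) → 22 remain.
Fill the last 22 m³ with part of Hill Ranch: 22/28 of it earns 11.
Total value = 115.

115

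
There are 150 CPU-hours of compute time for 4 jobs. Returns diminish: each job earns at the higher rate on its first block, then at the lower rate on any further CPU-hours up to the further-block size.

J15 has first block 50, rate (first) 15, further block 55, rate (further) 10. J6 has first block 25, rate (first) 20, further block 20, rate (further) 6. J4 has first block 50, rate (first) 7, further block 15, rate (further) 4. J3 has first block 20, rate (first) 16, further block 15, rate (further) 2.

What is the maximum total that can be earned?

2120

Treat each block as its own option and order by rate: J6/first 20 > J3/first 16 > J15/first 15 > J15/second 10 > J4/first 7 > J6/second 6 > J4/second 4 > J3/second 2.
J6/first (20): +25 → 125 left.
Fill J3 first block (20 at 16) → 105 left.
J15 first at 15: fill all 50 → 55 left.
Fill J15 second block (55 at 10) → 0 left.
Total = 20×25 + 16×20 + 15×50 + 10×55 = 2120.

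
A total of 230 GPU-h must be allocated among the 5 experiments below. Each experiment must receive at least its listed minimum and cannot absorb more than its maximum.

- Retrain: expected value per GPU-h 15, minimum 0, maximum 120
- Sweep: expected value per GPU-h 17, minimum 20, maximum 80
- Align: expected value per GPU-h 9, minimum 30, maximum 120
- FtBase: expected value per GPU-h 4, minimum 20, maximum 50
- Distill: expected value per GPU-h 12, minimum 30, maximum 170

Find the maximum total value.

3120

Meeting every minimum uses 0+20+30+20+30 = 100 GPU-h, leaving 130.
Rank by expected value per GPU-h: Sweep 17 > Retrain 15 > Distill 12 > Align 9 > FtBase 4.
Give Sweep 60 more to hit its cap of 80 ; 70 left.
Only 70 left; Retrain takes them to reach 70.
Total = 15×70 + 17×80 + 9×30 + 4×20 + 12×30 = 3120.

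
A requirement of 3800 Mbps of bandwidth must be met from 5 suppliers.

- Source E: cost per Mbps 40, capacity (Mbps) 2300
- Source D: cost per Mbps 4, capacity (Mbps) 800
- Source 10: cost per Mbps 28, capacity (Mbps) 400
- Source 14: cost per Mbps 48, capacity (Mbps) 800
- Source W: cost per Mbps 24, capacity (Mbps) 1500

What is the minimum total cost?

94400

Use suppliers in increasing cost order.
Source D at 4: take all 800 Mbps — 3000 still needed.
Source W at 24: take all 1500 Mbps — 1500 still needed.
Source 10 at 28: take all 400 Mbps — 1100 still needed.
Source E at 40: take 1100 of its 2300 — requirement met.
Source 14: unused.
Cost = 800×4 + 1500×24 + 400×28 + 1100×40 = 94400.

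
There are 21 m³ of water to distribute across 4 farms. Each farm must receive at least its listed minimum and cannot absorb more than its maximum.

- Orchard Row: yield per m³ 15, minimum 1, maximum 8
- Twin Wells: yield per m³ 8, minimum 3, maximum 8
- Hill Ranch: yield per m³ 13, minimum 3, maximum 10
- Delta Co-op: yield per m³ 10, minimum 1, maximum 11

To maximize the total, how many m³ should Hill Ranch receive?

Meeting every minimum uses 1+3+3+1 = 8 m³, leaving 13.
Rank by yield per m³: Orchard Row 15 > Hill Ranch 13 > Delta Co-op 10 > Twin Wells 8.
Give Orchard Row 7 more to hit its cap of 8 — 6 left.
Hill Ranch has room for 7 more but only 6 remain, so it gets 9.

9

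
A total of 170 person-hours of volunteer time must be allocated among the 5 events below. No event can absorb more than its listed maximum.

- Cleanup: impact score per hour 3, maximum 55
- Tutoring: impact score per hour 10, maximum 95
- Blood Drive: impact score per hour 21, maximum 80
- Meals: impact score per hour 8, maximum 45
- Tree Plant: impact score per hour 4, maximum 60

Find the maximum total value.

Rank by impact score per hour: Blood Drive 21 > Tutoring 10 > Meals 8 > Tree Plant 4 > Cleanup 3.
Blood Drive takes 80 to reach its cap of 80 ; 90 left.
Only 90 left; Tutoring takes them to reach 90.
Total = 10×90 + 21×80 = 2580.

2580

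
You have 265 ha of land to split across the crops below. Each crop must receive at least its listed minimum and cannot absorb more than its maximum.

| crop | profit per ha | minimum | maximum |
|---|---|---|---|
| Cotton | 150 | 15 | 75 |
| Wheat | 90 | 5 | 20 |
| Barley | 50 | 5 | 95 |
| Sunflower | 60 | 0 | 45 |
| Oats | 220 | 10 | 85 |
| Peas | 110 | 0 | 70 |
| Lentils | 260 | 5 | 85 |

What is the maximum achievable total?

Meeting every minimum uses 15+5+5+0+10+0+5 = 40 ha, leaving 225.
Rank by profit per ha: Lentils 260 > Oats 220 > Cotton 150 > Peas 110 > Wheat 90 > Sunflower 60 > Barley 50.
Give Lentils 80 more to hit its cap of 85 — 145 left.
Oats: +75 to 85 (cap) — 70 left.
Cotton: +60 to 75 (cap) — 10 left.
Only 10 left; Peas takes them to reach 10.
Total = 150×75 + 90×5 + 50×5 + 220×85 + 110×10 + 260×85 = 53850.

53850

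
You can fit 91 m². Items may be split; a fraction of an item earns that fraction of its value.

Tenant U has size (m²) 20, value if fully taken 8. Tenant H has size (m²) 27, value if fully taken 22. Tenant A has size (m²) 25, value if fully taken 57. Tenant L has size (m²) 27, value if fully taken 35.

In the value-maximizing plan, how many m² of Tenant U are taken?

Rank by value-to-size ratio: Tenant A 57/25≈2.28, Tenant L 35/27≈1.3, Tenant H 22/27≈0.815, Tenant U 8/20≈0.4.
Take all of Tenant A (25 m², value 57) — 66 m² left.
Tenant L: take in full, 27 m² for value 35 — 39 left.
All 27 m² of Tenant H fit (value 22) — 12 remain.
12 m² left: a 12/20 share of Tenant U gives 8×12/20 = 4.8.

12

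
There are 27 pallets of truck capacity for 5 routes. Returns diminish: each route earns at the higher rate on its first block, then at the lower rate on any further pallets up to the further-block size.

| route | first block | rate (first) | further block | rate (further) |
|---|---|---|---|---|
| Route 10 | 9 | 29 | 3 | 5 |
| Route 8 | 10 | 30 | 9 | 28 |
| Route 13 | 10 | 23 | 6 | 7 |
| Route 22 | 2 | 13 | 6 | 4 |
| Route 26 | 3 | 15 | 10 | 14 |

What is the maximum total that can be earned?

785

Treat each block as its own option and order by rate: Route 8/T1 30 > Route 10/T1 29 > Route 8/T2 28 > Route 13/T1 23 > Route 26/T1 15 > Route 26/T2 14 > Route 22/T1 13 > Route 13/T2 7 > Route 10/T2 5 > Route 22/T2 4.
Route 8/T1 (30): +10 — 17 left.
Route 10/T1 (29): +9 — 8 left.
8 remain; put them into Route 8 T2 at 28.
Total = 30×10 + 29×9 + 28×8 = 785.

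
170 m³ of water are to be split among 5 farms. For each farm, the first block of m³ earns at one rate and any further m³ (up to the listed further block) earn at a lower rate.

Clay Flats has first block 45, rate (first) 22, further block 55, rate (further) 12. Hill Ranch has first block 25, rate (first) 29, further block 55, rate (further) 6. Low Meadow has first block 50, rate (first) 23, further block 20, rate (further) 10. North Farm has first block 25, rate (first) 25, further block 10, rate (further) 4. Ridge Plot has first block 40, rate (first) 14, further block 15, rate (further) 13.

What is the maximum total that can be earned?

Order all 10 blocks by rate: Hill Ranch/tier1 29 > North Farm/tier1 25 > Low Meadow/tier1 23 > Clay Flats/tier1 22 > Ridge Plot/tier1 14 > Ridge Plot/tier2 13 > Clay Flats/tier2 12 > Low Meadow/tier2 10 > Hill Ranch/tier2 6 > North Farm/tier2 4.
Hill Ranch/tier1 (29): +25 ; 145 left.
North Farm tier1 at 25: fill all 25 ; 120 left.
Fill Low Meadow tier1 block (50 at 23) ; 70 left.
Clay Flats tier1 at 22: fill all 45 ; 25 left.
Ridge Plot/tier1: +25 of 40 at 14; pool empty.
Total = 29×25 + 25×25 + 23×50 + 22×45 + 14×25 = 3840.

3840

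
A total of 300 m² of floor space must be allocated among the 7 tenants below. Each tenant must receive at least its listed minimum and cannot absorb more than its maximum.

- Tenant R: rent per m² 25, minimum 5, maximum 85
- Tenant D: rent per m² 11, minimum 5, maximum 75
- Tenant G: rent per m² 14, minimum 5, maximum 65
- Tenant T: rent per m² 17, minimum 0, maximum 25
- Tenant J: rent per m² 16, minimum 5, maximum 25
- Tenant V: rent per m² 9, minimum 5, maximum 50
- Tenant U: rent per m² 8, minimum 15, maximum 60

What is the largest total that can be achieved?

4895

Meeting every minimum uses 5+5+5+0+5+5+15 = 40 m², leaving 260.
Order the tenants by rent per m²: Tenant R 25 > Tenant T 17 > Tenant J 16 > Tenant G 14 > Tenant D 11 > Tenant V 9 > Tenant U 8.
Tenant R takes 80 more to reach its cap of 85 — 180 left.
Tenant T takes 25 more to reach its cap of 25 — 155 left.
Tenant J: +20 to 25 (cap) — 135 left.
Tenant G takes 60 more to reach its cap of 65 — 75 left.
Tenant D takes 70 more to reach its cap of 75 — 5 left.
Tenant V has room for 45 more but only 5 remain, so it gets 10.
Total = 25×85 + 11×75 + 14×65 + 17×25 + 16×25 + 9×10 + 8×15 = 4895.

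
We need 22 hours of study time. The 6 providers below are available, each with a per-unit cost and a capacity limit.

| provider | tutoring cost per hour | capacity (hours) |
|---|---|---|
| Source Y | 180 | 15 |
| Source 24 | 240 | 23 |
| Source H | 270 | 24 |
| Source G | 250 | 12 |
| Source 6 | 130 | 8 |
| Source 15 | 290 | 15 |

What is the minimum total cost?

3560

Cheapest first:
Source 6 (130): use full 8 → 14 hours to go.
Take 14 from Source Y at 180 to finish.
Source 24, Source G, Source H, Source 15: unused.
Cost = 8×130 + 14×180 = 3560.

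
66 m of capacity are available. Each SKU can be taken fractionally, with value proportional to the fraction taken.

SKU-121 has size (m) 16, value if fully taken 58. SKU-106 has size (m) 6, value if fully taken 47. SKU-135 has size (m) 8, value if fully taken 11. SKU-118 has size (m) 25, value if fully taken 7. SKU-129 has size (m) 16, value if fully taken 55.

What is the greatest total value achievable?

Rank by value-to-size ratio: SKU-106 47/6≈7.83, SKU-121 58/16≈3.62, SKU-129 55/16≈3.44, SKU-135 11/8≈1.38, SKU-118 7/25≈0.28.
Take all of SKU-106 (6 m, value 47) ; 60 m left.
All 16 m of SKU-121 fit (value 58) ; 44 remain.
All 16 m of SKU-129 fit (value 55) ; 28 remain.
Take all of SKU-135 (8 m, value 11) ; 20 m left.
20 m left: a 20/25 share of SKU-118 gives 7×20/25 = 5.6.
Total value = 176.6.

176.6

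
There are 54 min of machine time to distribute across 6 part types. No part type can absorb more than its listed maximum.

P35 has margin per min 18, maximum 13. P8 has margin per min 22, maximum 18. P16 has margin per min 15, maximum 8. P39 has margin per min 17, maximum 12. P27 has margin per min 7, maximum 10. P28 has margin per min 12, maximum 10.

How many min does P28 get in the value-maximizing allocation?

Order the part types by margin per min: P8 22 > P35 18 > P39 17 > P16 15 > P28 12 > P27 7.
P8: +18 to 18 (cap) — 36 left.
Give P35 13 to hit its cap of 13 — 23 left.
Give P39 12 to hit its cap of 12 — 11 left.
Give P16 8 to hit its cap of 8 — 3 left.
Only 3 left; P28 takes them to reach 3.

3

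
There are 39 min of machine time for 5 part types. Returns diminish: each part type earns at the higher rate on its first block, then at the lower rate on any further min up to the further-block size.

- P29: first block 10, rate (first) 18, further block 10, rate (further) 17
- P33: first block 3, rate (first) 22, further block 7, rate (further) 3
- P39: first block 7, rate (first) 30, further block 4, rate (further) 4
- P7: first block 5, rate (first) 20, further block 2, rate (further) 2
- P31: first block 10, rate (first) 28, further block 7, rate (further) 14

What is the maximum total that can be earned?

904

Rank every tier by rate: P39/tier1 30 > P31/tier1 28 > P33/tier1 22 > P7/tier1 20 > P29/tier1 18 > P29/tier2 17 > P31/tier2 14 > P39/tier2 4 > P33/tier2 3 > P7/tier2 2.
Fill P39 tier1 block (7 at 30) → 32 left.
P31/tier1 (28): +10 → 22 left.
Fill P33 tier1 block (3 at 22) → 19 left.
P7/tier1 (20): +5 → 14 left.
Fill P29 tier1 block (10 at 18) → 4 left.
P29/tier2: +4 of 10 at 17; pool empty.
Total = 30×7 + 28×10 + 22×3 + 20×5 + 18×10 + 17×4 = 904.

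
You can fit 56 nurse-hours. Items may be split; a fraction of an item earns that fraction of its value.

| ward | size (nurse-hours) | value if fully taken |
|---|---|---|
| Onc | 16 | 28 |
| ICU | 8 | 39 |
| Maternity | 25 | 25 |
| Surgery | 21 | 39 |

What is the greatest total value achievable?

Rank by value-to-size ratio: ICU 39/8≈4.88, Surgery 39/21≈1.86, Onc 28/16≈1.75, Maternity 25/25≈1.
Take all of ICU (8 nurse-hours, value 39) ; 48 nurse-hours left.
All 21 nurse-hours of Surgery fit (value 39) ; 27 remain.
Take all of Onc (16 nurse-hours, value 28) ; 11 nurse-hours left.
Fill the last 11 nurse-hours with part of Maternity: 11/25 of it earns 11.
Total value = 117.

117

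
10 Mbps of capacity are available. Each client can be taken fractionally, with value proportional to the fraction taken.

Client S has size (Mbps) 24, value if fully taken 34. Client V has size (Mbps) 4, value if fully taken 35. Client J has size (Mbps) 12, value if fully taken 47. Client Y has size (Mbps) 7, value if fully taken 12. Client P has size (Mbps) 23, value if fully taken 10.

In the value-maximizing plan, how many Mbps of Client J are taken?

Best value per unit of size first: Client V 35/4≈8.75, Client J 47/12≈3.92, Client Y 12/7≈1.71, Client S 34/24≈1.42, Client P 10/23≈0.435.
Client V: take in full, 4 Mbps for value 35 — 6 left.
6 Mbps left: a 6/12 share of Client J gives 47×6/12 = 23.5.

6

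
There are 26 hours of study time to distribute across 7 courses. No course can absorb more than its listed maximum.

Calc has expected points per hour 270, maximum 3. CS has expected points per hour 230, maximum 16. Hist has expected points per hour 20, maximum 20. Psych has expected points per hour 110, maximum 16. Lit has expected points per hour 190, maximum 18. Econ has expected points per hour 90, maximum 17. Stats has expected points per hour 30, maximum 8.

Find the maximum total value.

5820

Order the courses by expected points per hour: Calc 270 > CS 230 > Lit 190 > Psych 110 > Econ 90 > Stats 30 > Hist 20.
Calc takes 3 to reach its cap of 3 ; 23 left.
CS: +16 to 16 (cap) ; 7 left.
Lit: +7 (room for 18) → 7. Pool exhausted.
Total = 270×3 + 230×16 + 190×7 = 5820.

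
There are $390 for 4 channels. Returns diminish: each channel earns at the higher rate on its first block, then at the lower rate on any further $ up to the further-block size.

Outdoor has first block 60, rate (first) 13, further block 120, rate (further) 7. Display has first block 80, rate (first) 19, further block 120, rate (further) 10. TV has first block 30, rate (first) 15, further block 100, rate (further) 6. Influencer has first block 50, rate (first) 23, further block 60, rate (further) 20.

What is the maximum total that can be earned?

6200

Rank every tier by rate: Influencer/first 23 > Influencer/second 20 > Display/first 19 > TV/first 15 > Outdoor/first 13 > Display/second 10 > Outdoor/second 7 > TV/second 6.
Influencer first at 23: fill all 50 → 340 left.
Influencer second at 20: fill all 60 → 280 left.
Display/first (19): +80 → 200 left.
TV first at 15: fill all 30 → 170 left.
Fill Outdoor first block (60 at 13) → 110 left.
110 remain; put them into Display second at 10.
Total = 23×50 + 20×60 + 19×80 + 15×30 + 13×60 + 10×110 = 6200.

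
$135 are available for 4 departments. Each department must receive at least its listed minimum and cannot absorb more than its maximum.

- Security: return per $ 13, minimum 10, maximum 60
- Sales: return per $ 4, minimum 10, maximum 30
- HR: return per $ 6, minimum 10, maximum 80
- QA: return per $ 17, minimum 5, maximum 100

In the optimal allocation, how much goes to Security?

Meeting every minimum uses 10+10+10+5 = 35 $, leaving 100.
Rank by return per $: QA 17 > Security 13 > HR 6 > Sales 4.
QA: +95 to 100 (cap) — 5 left.
Security: +5 (room for 50) → 15. Pool exhausted.

15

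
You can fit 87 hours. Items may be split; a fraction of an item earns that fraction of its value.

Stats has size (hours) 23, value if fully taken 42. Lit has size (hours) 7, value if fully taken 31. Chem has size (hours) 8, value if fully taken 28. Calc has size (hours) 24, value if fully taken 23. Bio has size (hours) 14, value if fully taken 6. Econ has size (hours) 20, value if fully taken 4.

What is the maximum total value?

132.2

Sort by value density: Lit 31/7≈4.43, Chem 28/8≈3.5, Stats 42/23≈1.83, Calc 23/24≈0.958, Bio 6/14≈0.429, Econ 4/20≈0.2.
Take all of Lit (7 hours, value 31) ; 80 hours left.
Take all of Chem (8 hours, value 28) ; 72 hours left.
All 23 hours of Stats fit (value 42) ; 49 remain.
Calc: take in full, 24 hours for value 23 ; 25 left.
Take all of Bio (14 hours, value 6) ; 11 hours left.
Fill the last 11 hours with part of Econ: 11/20 of it earns 2.2.
Total value = 132.2.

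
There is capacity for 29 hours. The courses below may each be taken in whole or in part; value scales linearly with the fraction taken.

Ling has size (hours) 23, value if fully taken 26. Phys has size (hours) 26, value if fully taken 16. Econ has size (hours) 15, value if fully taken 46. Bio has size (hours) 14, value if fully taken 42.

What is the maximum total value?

Sort by value density: Econ 46/15≈3.07, Bio 42/14≈3, Ling 26/23≈1.13, Phys 16/26≈0.615.
Econ: take in full, 15 hours for value 46 — 14 left.
Bio: take in full, 14 hours for value 42 — 0 left.
Total value = 88.

88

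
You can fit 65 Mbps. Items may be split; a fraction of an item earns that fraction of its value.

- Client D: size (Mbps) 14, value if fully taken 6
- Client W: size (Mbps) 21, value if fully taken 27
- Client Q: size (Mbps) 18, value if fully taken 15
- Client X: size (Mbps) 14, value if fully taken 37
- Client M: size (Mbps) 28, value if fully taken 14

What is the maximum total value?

Best value per unit of size first: Client X 37/14≈2.64, Client W 27/21≈1.29, Client Q 15/18≈0.833, Client M 14/28≈0.5, Client D 6/14≈0.429.
Take all of Client X (14 Mbps, value 37) → 51 Mbps left.
Client W: take in full, 21 Mbps for value 27 → 30 left.
Client Q: take in full, 18 Mbps for value 15 → 12 left.
Only 12 Mbps remain; take 12/28 of Client M for value 14×12/28 = 6.
Total value = 85.

85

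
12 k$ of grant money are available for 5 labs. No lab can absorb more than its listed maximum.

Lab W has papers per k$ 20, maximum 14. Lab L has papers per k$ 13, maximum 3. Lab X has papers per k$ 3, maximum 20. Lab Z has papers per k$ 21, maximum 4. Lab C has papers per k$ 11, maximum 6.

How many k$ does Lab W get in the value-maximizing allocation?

Order the labs by papers per k$: Lab Z 21 > Lab W 20 > Lab L 13 > Lab C 11 > Lab X 3.
Lab Z: +4 to 4 (cap) — 8 left.
Only 8 left; Lab W takes them to reach 8.

8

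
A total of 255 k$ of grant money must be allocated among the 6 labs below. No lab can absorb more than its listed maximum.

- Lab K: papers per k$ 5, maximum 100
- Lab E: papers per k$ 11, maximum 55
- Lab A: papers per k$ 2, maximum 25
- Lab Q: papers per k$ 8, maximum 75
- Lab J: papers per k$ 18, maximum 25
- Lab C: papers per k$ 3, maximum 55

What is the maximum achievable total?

2155

Order the labs by papers per k$: Lab J 18 > Lab E 11 > Lab Q 8 > Lab K 5 > Lab C 3 > Lab A 2.
Lab J: +25 to 25 (cap) → 230 left.
Lab E takes 55 to reach its cap of 55 → 175 left.
Lab Q: +75 to 75 (cap) → 100 left.
Lab K: +100 to 100 (cap) → 0 left.
Total = 5×100 + 11×55 + 8×75 + 18×25 = 2155.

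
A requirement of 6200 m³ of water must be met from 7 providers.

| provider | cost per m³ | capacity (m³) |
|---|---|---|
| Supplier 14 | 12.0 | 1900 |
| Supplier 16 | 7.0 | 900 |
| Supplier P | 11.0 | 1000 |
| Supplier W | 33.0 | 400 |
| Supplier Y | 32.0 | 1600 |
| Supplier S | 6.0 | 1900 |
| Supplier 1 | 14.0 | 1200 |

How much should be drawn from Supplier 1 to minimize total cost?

500

Use providers in increasing cost order.
Supplier S (6.0): use full 1900 — 4300 m³ to go.
Supplier 16 (7.0): use full 900 — 3400 m³ to go.
Take 1000 from Supplier P at 11.0 — need 2400 more.
Supplier 14 (12.0): use full 1900 — 500 m³ to go.
Supplier 1 at 14.0: take 500 of its 1200 — requirement met.
Supplier Y, Supplier W: unused.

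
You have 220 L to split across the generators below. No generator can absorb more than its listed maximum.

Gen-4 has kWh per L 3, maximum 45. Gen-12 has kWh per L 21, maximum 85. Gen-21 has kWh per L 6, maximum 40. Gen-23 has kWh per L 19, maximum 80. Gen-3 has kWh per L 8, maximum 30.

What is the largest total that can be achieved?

3695

Highest kWh per L first: Gen-12 21 > Gen-23 19 > Gen-3 8 > Gen-21 6 > Gen-4 3.
Give Gen-12 85 to hit its cap of 85 ; 135 left.
Give Gen-23 80 to hit its cap of 80 ; 55 left.
Give Gen-3 30 to hit its cap of 30 ; 25 left.
Gen-21: +25 (room for 40) → 25. Pool exhausted.
Total = 21×85 + 6×25 + 19×80 + 8×30 = 3695.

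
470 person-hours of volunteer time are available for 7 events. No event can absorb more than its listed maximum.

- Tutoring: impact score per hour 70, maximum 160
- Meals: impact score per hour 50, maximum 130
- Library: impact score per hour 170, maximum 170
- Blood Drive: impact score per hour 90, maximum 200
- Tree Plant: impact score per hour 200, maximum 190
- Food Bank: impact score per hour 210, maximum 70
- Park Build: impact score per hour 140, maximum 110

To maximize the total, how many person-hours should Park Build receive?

40

Highest impact score per hour first: Food Bank 210 > Tree Plant 200 > Library 170 > Park Build 140 > Blood Drive 90 > Tutoring 70 > Meals 50.
Food Bank: +70 to 70 (cap) — 400 left.
Tree Plant takes 190 to reach its cap of 190 — 210 left.
Give Library 170 to hit its cap of 170 — 40 left.
Park Build: +40 (room for 110) → 40. Pool exhausted.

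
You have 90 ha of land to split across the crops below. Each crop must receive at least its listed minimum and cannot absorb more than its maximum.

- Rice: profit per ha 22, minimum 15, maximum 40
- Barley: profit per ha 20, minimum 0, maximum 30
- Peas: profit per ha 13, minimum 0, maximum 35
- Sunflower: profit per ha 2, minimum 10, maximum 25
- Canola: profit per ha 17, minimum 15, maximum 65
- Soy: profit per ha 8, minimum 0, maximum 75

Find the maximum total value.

1655

Meeting every minimum uses 15+0+0+10+15+0 = 40 ha, leaving 50.
Highest profit per ha first: Rice 22 > Barley 20 > Canola 17 > Peas 13 > Soy 8 > Sunflower 2.
Rice takes 25 more to reach its cap of 40 ; 25 left.
Barley: +25 (room for 30) → 25. Pool exhausted.
Total = 22×40 + 20×25 + 2×10 + 17×15 = 1655.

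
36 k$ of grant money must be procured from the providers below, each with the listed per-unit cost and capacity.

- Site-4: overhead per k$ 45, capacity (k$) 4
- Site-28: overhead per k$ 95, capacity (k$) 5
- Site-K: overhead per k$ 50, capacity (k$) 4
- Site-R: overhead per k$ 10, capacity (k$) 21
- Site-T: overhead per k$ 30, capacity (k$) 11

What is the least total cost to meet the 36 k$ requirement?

Use providers in increasing cost order.
Take 21 from Site-R at 10 — need 15 more.
Site-T at 30: take all 11 k$ — 4 still needed.
Take 4 from Site-4 at 45 — need 0 more.
Site-K, Site-28: unused.
Cost = 21×10 + 11×30 + 4×45 = 720.

720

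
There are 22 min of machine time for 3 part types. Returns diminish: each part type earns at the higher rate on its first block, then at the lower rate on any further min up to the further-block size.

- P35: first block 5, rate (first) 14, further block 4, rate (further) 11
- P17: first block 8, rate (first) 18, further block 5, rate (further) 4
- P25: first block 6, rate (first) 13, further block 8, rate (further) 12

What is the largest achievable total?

328

Rank every tier by rate: P17/T1 18 > P35/T1 14 > P25/T1 13 > P25/T2 12 > P35/T2 11 > P17/T2 4.
P17 T1 at 18: fill all 8 — 14 left.
P35 T1 at 14: fill all 5 — 9 left.
P25/T1 (13): +6 — 3 left.
P25/T2: +3 of 8 at 12; pool empty.
Total = 18×8 + 14×5 + 13×6 + 12×3 = 328.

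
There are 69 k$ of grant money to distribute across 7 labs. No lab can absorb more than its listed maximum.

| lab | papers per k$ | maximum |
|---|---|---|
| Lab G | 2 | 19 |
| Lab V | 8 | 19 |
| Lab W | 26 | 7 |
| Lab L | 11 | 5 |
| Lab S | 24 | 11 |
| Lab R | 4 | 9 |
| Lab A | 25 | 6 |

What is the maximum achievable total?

863

Order the labs by papers per k$: Lab W 26 > Lab A 25 > Lab S 24 > Lab L 11 > Lab V 8 > Lab R 4 > Lab G 2.
Give Lab W 7 to hit its cap of 7 → 62 left.
Lab A: +6 to 6 (cap) → 56 left.
Give Lab S 11 to hit its cap of 11 → 45 left.
Lab L takes 5 to reach its cap of 5 → 40 left.
Lab V: +19 to 19 (cap) → 21 left.
Lab R takes 9 to reach its cap of 9 → 12 left.
Only 12 left; Lab G takes them to reach 12.
Total = 2×12 + 8×19 + 26×7 + 11×5 + 24×11 + 4×9 + 25×6 = 863.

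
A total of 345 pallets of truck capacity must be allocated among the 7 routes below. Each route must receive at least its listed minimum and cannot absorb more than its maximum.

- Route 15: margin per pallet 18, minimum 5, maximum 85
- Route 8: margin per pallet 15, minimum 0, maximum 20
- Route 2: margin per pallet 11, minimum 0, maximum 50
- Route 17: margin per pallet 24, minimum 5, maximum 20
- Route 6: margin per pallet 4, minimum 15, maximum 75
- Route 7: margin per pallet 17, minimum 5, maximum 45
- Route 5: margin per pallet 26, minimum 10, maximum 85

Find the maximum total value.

5995

Meeting every minimum uses 5+0+0+5+15+5+10 = 40 pallets, leaving 305.
Order the routes by margin per pallet: Route 5 26 > Route 17 24 > Route 15 18 > Route 7 17 > Route 8 15 > Route 2 11 > Route 6 4.
Route 5: +75 to 85 (cap) ; 230 left.
Route 17 takes 15 more to reach its cap of 20 ; 215 left.
Give Route 15 80 more to hit its cap of 85 ; 135 left.
Route 7: +40 to 45 (cap) ; 95 left.
Give Route 8 20 more to hit its cap of 20 ; 75 left.
Route 2 takes 50 more to reach its cap of 50 ; 25 left.
Route 6 has room for 60 more but only 25 remain, so it gets 40.
Total = 18×85 + 15×20 + 11×50 + 24×20 + 4×40 + 17×45 + 26×85 = 5995.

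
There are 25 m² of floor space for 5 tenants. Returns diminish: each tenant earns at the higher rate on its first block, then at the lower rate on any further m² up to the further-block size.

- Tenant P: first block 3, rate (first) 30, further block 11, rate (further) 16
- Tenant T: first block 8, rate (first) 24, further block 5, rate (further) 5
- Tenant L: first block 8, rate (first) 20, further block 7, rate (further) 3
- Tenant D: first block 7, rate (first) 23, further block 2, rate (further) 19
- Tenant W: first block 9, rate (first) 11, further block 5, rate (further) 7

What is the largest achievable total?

Order all 10 blocks by rate: Tenant P/tier1 30 > Tenant T/tier1 24 > Tenant D/tier1 23 > Tenant L/tier1 20 > Tenant D/tier2 19 > Tenant P/tier2 16 > Tenant W/tier1 11 > Tenant W/tier2 7 > Tenant T/tier2 5 > Tenant L/tier2 3.
Fill Tenant P tier1 block (3 at 30) ; 22 left.
Tenant T/tier1 (24): +8 ; 14 left.
Fill Tenant D tier1 block (7 at 23) ; 7 left.
7 remain; put them into Tenant L tier1 at 20.
Total = 30×3 + 24×8 + 23×7 + 20×7 = 583.

583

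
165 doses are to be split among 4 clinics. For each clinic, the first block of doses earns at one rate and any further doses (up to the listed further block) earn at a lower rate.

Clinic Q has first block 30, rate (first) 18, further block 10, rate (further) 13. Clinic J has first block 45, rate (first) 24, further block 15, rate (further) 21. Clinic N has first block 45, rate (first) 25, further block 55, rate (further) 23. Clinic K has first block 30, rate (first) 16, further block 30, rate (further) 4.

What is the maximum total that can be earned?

3875

Order all 8 blocks by rate: Clinic N/tier1 25 > Clinic J/tier1 24 > Clinic N/tier2 23 > Clinic J/tier2 21 > Clinic Q/tier1 18 > Clinic K/tier1 16 > Clinic Q/tier2 13 > Clinic K/tier2 4.
Clinic N/tier1 (25): +45 ; 120 left.
Clinic J tier1 at 24: fill all 45 ; 75 left.
Fill Clinic N tier2 block (55 at 23) ; 20 left.
Fill Clinic J tier2 block (15 at 21) ; 5 left.
Clinic Q/tier1: +5 of 30 at 18; pool empty.
Total = 25×45 + 24×45 + 23×55 + 21×15 + 18×5 = 3875.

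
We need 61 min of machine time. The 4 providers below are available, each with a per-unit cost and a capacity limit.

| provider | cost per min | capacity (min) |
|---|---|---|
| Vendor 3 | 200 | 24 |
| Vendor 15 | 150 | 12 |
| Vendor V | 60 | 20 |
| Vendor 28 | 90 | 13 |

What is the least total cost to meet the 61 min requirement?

Cheapest first:
Vendor V (60): use full 20 ; 41 min to go.
Take 13 from Vendor 28 at 90 ; need 28 more.
Vendor 15 (150): use full 12 ; 16 min to go.
Take 16 from Vendor 3 at 200 to finish.
Cost = 20×60 + 13×90 + 12×150 + 16×200 = 7370.

7370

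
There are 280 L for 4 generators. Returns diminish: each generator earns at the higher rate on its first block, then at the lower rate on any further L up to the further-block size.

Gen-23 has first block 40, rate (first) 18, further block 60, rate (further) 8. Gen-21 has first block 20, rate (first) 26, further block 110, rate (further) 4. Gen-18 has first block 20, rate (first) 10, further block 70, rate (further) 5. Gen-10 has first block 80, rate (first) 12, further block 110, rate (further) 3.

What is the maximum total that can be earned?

Order all 8 blocks by rate: Gen-21/T1 26 > Gen-23/T1 18 > Gen-10/T1 12 > Gen-18/T1 10 > Gen-23/T2 8 > Gen-18/T2 5 > Gen-21/T2 4 > Gen-10/T2 3.
Fill Gen-21 T1 block (20 at 26) — 260 left.
Gen-23/T1 (18): +40 — 220 left.
Gen-10/T1 (12): +80 — 140 left.
Gen-18 T1 at 10: fill all 20 — 120 left.
Fill Gen-23 T2 block (60 at 8) — 60 left.
60 remain; put them into Gen-18 T2 at 5.
Total = 26×20 + 18×40 + 12×80 + 10×20 + 8×60 + 5×60 = 3180.

3180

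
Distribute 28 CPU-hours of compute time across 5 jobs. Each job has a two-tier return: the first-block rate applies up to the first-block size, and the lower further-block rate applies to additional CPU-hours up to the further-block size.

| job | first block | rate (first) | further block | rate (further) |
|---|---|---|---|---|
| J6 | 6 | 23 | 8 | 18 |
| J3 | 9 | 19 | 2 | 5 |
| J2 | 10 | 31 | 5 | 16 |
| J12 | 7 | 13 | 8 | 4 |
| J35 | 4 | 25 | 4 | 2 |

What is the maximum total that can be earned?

700

Rank every tier by rate: J2/tier1 31 > J35/tier1 25 > J6/tier1 23 > J3/tier1 19 > J6/tier2 18 > J2/tier2 16 > J12/tier1 13 > J3/tier2 5 > J12/tier2 4 > J35/tier2 2.
J2/tier1 (31): +10 → 18 left.
J35 tier1 at 25: fill all 4 → 14 left.
Fill J6 tier1 block (6 at 23) → 8 left.
8 remain; put them into J3 tier1 at 19.
Total = 31×10 + 25×4 + 23×6 + 19×8 = 700.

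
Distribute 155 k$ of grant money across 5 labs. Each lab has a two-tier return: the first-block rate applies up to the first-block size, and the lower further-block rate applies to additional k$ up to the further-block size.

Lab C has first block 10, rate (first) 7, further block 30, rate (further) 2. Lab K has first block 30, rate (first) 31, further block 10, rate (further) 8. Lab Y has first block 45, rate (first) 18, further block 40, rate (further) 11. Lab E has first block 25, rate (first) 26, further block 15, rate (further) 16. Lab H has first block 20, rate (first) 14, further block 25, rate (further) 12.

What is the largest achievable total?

Order all 10 blocks by rate: Lab K/tier1 31 > Lab E/tier1 26 > Lab Y/tier1 18 > Lab E/tier2 16 > Lab H/tier1 14 > Lab H/tier2 12 > Lab Y/tier2 11 > Lab K/tier2 8 > Lab C/tier1 7 > Lab C/tier2 2.
Lab K/tier1 (31): +30 ; 125 left.
Fill Lab E tier1 block (25 at 26) ; 100 left.
Lab Y/tier1 (18): +45 ; 55 left.
Lab E/tier2 (16): +15 ; 40 left.
Fill Lab H tier1 block (20 at 14) ; 20 left.
20 remain; put them into Lab H tier2 at 12.
Total = 31×30 + 26×25 + 18×45 + 16×15 + 14×20 + 12×20 = 3150.

3150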